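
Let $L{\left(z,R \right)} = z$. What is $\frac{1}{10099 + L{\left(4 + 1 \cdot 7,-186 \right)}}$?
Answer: $\frac{1}{10110} \approx 9.8912 \cdot 10^{-5}$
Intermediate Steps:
$\frac{1}{10099 + L{\left(4 + 1 \cdot 7,-186 \right)}} = \frac{1}{10099 + \left(4 + 1 \cdot 7\right)} = \frac{1}{10099 + \left(4 + 7\right)} = \frac{1}{10099 + 11} = \frac{1}{10110}$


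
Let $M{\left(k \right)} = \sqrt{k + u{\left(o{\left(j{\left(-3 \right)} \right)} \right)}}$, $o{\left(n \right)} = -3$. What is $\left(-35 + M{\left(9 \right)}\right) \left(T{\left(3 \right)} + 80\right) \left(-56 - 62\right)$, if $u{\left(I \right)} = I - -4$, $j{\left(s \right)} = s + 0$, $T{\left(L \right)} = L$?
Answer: $342790 - 9794 \sqrt{10} \approx 3.1182 \cdot 10^{5}$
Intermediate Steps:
$j{\left(s \right)} = s$
$u{\left(I \right)} = 4 + I$ ($u{\left(I \right)} = I + 4 = 4 + I$)
$M{\left(k \right)} = \sqrt{1 + k}$ ($M{\left(k \right)} = \sqrt{k + \left(4 - 3\right)} = \sqrt{k + 1} = \sqrt{1 + k}$)
$\left(-35 + M{\left(9 \right)}\right) \left(T{\left(3 \right)} + 80\right) \left(-56 - 62\right) = \left(-35 + \sqrt{1 + 9}\right) \left(3 + 80\right) \left(-56 - 62\right) = \left(-35 + \sqrt{10}\right) 83 \left(-118\right) = \left(-2905 + 83 \sqrt{10}\right) \left(-118\right) = 342790 - 9794 \sqrt{10}$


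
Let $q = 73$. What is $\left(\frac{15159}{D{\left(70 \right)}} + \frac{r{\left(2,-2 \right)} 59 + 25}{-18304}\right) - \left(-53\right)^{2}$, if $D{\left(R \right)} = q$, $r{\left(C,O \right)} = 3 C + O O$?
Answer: $- \frac{3475937887}{1336192} \approx -2601.4$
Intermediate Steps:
$r{\left(C,O \right)} = O^{2} + 3 C$ ($r{\left(C,O \right)} = 3 C + O^{2} = O^{2} + 3 C$)
$D{\left(R \right)} = 73$
$\left(\frac{15159}{D{\left(70 \right)}} + \frac{r{\left(2,-2 \right)} 59 + 25}{-18304}\right) - \left(-53\right)^{2} = \left(\frac{15159}{73} + \frac{\left(\left(-2\right)^{2} + 3 \cdot 2\right) 59 + 25}{-18304}\right) - \left(-53\right)^{2} = \left(15159 \cdot \frac{1}{73} + \left(\left(4 + 6\right) 59 + 25\right) \left(- \frac{1}{18304}\right)\right) - 2809 = \left(\frac{15159}{73} + \left(10 \cdot 59 + 25\right) \left(- \frac{1}{18304}\right)\right) - 2809 = \left(\frac{15159}{73} + \left(590 + 25\right) \left(- \frac{1}{18304}\right)\right) - 2809 = \left(\frac{15159}{73} + 615 \left(- \frac{1}{18304}\right)\right) - 2809 = \left(\frac{15159}{73} - \frac{615}{18304}\right) - 2809 = \frac{277425441}{1336192} - 2809 = - \frac{3475937887}{1336192}$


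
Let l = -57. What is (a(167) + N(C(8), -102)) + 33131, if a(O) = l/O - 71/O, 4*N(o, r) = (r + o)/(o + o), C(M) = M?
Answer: 177040119/5344 ≈ 33129.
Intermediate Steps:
N(o, r) = (o + r)/(8*o) (N(o, r) = ((r + o)/(o + o))/4 = ((o + r)/((2*o)))/4 = ((o + r)*(1/(2*o)))/4 = ((o + r)/(2*o))/4 = (o + r)/(8*o))
a(O) = -128/O (a(O) = -57/O - 71/O = -128/O)
(a(167) + N(C(8), -102)) + 33131 = (-128/167 + (⅛)*(8 - 102)/8) + 33131 = (-128*1/167 + (⅛)*(⅛)*(-94)) + 33131 = (-128/167 - 47/32) + 33131 = -11945/5344 + 33131 = 177040119/5344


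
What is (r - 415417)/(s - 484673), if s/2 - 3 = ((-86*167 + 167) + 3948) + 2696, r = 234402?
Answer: 181015/499769 ≈ 0.36220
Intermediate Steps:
s = -15096 (s = 6 + 2*(((-86*167 + 167) + 3948) + 2696) = 6 + 2*(((-14362 + 167) + 3948) + 2696) = 6 + 2*((-14195 + 3948) + 2696) = 6 + 2*(-10247 + 2696) = 6 + 2*(-7551) = 6 - 15102 = -15096)
(r - 415417)/(s - 484673) = (234402 - 415417)/(-15096 - 484673) = -181015/(-499769) = -181015*(-1/499769) = 181015/499769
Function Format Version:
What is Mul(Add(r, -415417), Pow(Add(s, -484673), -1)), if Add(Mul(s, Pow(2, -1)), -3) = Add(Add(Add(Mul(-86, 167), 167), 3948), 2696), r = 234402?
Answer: Rational(181015, 499769) ≈ 0.36220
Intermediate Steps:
s = -15096 (s = Add(6, Mul(2, Add(Add(Add(Mul(-86, 167), 167), 3948), 2696))) = Add(6, Mul(2, Add(Add(Add(-14362, 167), 3948), 2696))) = Add(6, Mul(2, Add(Add(-14195, 3948), 2696))) = Add(6, Mul(2, Add(-10247, 2696))) = Add(6, Mul(2, -7551)) = Add(6, -15102) = -15096)
Mul(Add(r, -415417), Pow(Add(s, -484673), -1)) = Mul(Add(234402, -415417), Pow(Add(-15096, -484673), -1)) = Mul(-181015, Pow(-499769, -1)) = Mul(-181015, Rational(-1, 499769)) = Rational(181015, 499769)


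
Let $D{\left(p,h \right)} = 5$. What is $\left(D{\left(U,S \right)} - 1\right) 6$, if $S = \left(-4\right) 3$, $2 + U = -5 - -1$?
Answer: $24$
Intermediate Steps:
$U = -6$ ($U = -2 - 4 = -6$)
$S = -12$
$\left(D{\left(U,S \right)} - 1\right) 6 = \left(5 - 1\right) 6 = 4 \cdot 6 = 24$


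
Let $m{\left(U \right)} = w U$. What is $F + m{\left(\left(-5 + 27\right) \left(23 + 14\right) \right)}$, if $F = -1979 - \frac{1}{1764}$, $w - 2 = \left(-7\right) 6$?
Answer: $- \frac{60926797}{1764} \approx -34539.0$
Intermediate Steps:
$w = -40$ ($w = 2 - 42 = -40$)
$m{\left(U \right)} = - 40 U$
$F = - \frac{3490957}{1764}$ ($F = -1979 - \frac{1}{1764} = - \frac{3490957}{1764} \approx -1979.0$)
$F + m{\left(\left(-5 + 27\right) \left(23 + 14\right) \right)} = - \frac{3490957}{1764} - 40 \left(-5 + 27\right) \left(23 + 14\right) = - \frac{3490957}{1764} - 40 \cdot 22 \cdot 37 = - \frac{3490957}{1764} - 32560 = - \frac{60926797}{1764}$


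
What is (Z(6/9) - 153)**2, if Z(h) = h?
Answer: 208849/9 ≈ 23205.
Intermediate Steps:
(Z(6/9) - 153)**2 = (6/9 - 153)**2 = (6*(1/9) - 153)**2 = (2/3 - 153)**2 = (-457/3)**2 = 208849/9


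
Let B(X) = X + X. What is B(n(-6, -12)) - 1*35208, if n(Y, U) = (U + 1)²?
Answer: -34966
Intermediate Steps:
n(Y, U) = (1 + U)²
B(X) = 2*X
B(n(-6, -12)) - 1*35208 = 2*(1 - 12)² - 1*35208 = 2*(-11)² - 35208 = 2*121 - 35208 = 242 - 35208 = -34966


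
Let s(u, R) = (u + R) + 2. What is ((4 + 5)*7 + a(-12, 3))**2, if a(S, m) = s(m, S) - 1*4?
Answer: 2704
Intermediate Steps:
s(u, R) = 2 + R + u (s(u, R) = (R + u) + 2 = 2 + R + u)
a(S, m) = -2 + S + m (a(S, m) = (2 + S + m) - 1*4 = (2 + S + m) - 4 = -2 + S + m)
((4 + 5)*7 + a(-12, 3))**2 = ((4 + 5)*7 + (-2 - 12 + 3))**2 = (9*7 - 11)**2 = (63 - 11)**2 = 52**2 = 2704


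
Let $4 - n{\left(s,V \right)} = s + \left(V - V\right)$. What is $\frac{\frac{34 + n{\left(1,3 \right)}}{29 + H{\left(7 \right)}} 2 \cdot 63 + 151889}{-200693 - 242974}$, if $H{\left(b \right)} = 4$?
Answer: $- \frac{1672333}{4880337} \approx -0.34267$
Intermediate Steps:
$n{\left(s,V \right)} = 4 - s$ ($n{\left(s,V \right)} = 4 - \left(s + \left(V - V\right)\right) = 4 - \left(s + 0\right) = 4 - s$)
$\frac{\frac{34 + n{\left(1,3 \right)}}{29 + H{\left(7 \right)}} 2 \cdot 63 + 151889}{-200693 - 242974} = \frac{\frac{34 + \left(4 - 1\right)}{29 + 4} \cdot 2 \cdot 63 + 151889}{-200693 - 242974} = \frac{\frac{34 + \left(4 - 1\right)}{33} \cdot 2 \cdot 63 + 151889}{-443667} = \left(\left(34 + 3\right) \frac{1}{33} \cdot 2 \cdot 63 + 151889\right) \left(- \frac{1}{443667}\right) = \left(37 \cdot \frac{1}{33} \cdot 2 \cdot 63 + 151889\right) \left(- \frac{1}{443667}\right) = \left(\frac{37}{33} \cdot 2 \cdot 63 + 151889\right) \left(- \frac{1}{443667}\right) = \left(\frac{74}{33} \cdot 63 + 151889\right) \left(- \frac{1}{443667}\right) = \left(\frac{1554}{11} + 151889\right) \left(- \frac{1}{443667}\right) = \frac{1672333}{11} \left(- \frac{1}{443667}\right) = - \frac{1672333}{4880337}$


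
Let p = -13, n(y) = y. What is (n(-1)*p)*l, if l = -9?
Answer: -117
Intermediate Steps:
(n(-1)*p)*l = -1*(-13)*(-9) = 13*(-9) = -117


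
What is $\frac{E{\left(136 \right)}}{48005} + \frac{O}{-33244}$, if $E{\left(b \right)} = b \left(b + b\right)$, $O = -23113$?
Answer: $\frac{2339301613}{1595878220} \approx 1.4658$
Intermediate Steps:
$E{\left(b \right)} = 2 b^{2}$ ($E{\left(b \right)} = b 2 b = 2 b^{2}$)
$\frac{E{\left(136 \right)}}{48005} + \frac{O}{-33244} = \frac{2 \cdot 136^{2}}{48005} - \frac{23113}{-33244} = 2 \cdot 18496 \cdot \frac{1}{48005} - - \frac{23113}{33244} = 36992 \cdot \frac{1}{48005} + \frac{23113}{33244} = \frac{36992}{48005} + \frac{23113}{33244} = \frac{2339301613}{1595878220}$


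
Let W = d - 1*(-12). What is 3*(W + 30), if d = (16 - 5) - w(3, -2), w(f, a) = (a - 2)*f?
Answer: 195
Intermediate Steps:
w(f, a) = f*(-2 + a) (w(f, a) = (-2 + a)*f = f*(-2 + a))
d = 23 (d = (16 - 5) - 3*(-2 - 2) = 11 - 3*(-4) = 11 - 1*(-12) = 11 + 12 = 23)
W = 35 (W = 23 - 1*(-12) = 23 + 12 = 35)
3*(W + 30) = 3*(35 + 30) = 3*65 = 195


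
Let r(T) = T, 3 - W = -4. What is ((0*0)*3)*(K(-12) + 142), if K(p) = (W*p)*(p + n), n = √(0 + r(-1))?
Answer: 0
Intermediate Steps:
W = 7 (W = 3 - 1*(-4) = 3 + 4 = 7)
n = I (n = √(0 - 1) = √(-1) = I ≈ 1.0*I)
K(p) = 7*p*(I + p) (K(p) = (7*p)*(p + I) = (7*p)*(I + p) = 7*p*(I + p))
((0*0)*3)*(K(-12) + 142) = ((0*0)*3)*(7*(-12)*(I - 12) + 142) = (0*3)*(7*(-12)*(-12 + I) + 142) = 0*((1008 - 84*I) + 142) = 0*(1150 - 84*I) = 0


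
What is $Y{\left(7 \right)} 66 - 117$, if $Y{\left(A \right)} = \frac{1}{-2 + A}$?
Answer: $- \frac{519}{5} \approx -103.8$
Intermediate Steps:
$Y{\left(7 \right)} 66 - 117 = \frac{1}{-2 + 7} \cdot 66 - 117 = \frac{1}{5} \cdot 66 - 117 = \frac{66}{5} - 117 = - \frac{519}{5}$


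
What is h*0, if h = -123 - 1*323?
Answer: 0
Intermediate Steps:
h = -446 (h = -123 - 323 = -446)
h*0 = -446*0 = 0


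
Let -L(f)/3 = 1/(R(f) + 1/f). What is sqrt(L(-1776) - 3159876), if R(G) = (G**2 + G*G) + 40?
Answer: 2*I*sqrt(99159268990949802914073501)/11203704191 ≈ 1777.6*I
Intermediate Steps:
R(G) = 40 + 2*G**2 (R(G) = (G**2 + G**2) + 40 = 2*G**2 + 40 = 40 + 2*G**2)
L(f) = -3/(40 + 1/f + 2*f**2) (L(f) = -3/((40 + 2*f**2) + 1/f) = -3/(40 + 1/f + 2*f**2))
sqrt(L(-1776) - 3159876) = sqrt(-3*(-1776)/(1 + 2*(-1776)*(20 + (-1776)**2)) - 3159876) = sqrt(-3*(-1776)/(1 + 2*(-1776)*(20 + 3154176)) - 3159876) = sqrt(-3*(-1776)/(1 + 2*(-1776)*3154196) - 3159876) = sqrt(-3*(-1776)/(1 - 11203704192) - 3159876) = sqrt(-3*(-1776)/(-11203704191) - 3159876) = sqrt(-3*(-1776)*(-1/11203704191) - 3159876) = sqrt(-5328/11203704191 - 3159876) = sqrt(-35402315984245644/11203704191) = 2*I*sqrt(99159268990949802914073501)/11203704191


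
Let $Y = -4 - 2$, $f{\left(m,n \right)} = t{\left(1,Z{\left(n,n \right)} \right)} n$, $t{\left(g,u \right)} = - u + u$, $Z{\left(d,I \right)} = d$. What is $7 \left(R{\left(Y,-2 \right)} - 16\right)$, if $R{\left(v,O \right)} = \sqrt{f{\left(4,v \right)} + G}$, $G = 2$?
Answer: $-112 + 7 \sqrt{2} \approx -102.1$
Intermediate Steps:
$t{\left(g,u \right)} = 0$
$f{\left(m,n \right)} = 0$ ($f{\left(m,n \right)} = 0 n = 0$)
$Y = -6$ ($Y = -4 - 2 = -6$)
$R{\left(v,O \right)} = \sqrt{2}$ ($R{\left(v,O \right)} = \sqrt{0 + 2} = \sqrt{2}$)
$7 \left(R{\left(Y,-2 \right)} - 16\right) = 7 \left(\sqrt{2} - 16\right) = 7 \left(-16 + \sqrt{2}\right) = -112 + 7 \sqrt{2}$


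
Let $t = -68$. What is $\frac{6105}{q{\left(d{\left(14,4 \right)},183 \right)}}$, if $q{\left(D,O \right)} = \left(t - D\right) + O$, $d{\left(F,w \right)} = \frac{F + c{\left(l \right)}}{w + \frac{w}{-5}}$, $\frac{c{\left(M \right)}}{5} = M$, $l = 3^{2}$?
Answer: $\frac{6512}{103} \approx 63.223$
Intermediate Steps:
$l = 9$
$c{\left(M \right)} = 5 M$
$d{\left(F,w \right)} = \frac{5 \left(45 + F\right)}{4 w}$ ($d{\left(F,w \right)} = \frac{F + 5 \cdot 9}{w + \frac{w}{-5}} = \frac{F + 45}{w + w \left(- \frac{1}{5}\right)} = \frac{45 + F}{w - \frac{w}{5}} = \frac{45 + F}{\frac{4}{5} w} = \left(45 + F\right) \frac{5}{4 w} = \frac{5 \left(45 + F\right)}{4 w}$)
$q{\left(D,O \right)} = -68 + O - D$ ($q{\left(D,O \right)} = \left(-68 - D\right) + O = -68 + O - D$)
$\frac{6105}{q{\left(d{\left(14,4 \right)},183 \right)}} = \frac{6105}{-68 + 183 - \frac{5 \left(45 + 14\right)}{4 \cdot 4}} = \frac{6105}{-68 + 183 - \frac{5}{4} \cdot \frac{1}{4} \cdot 59} = \frac{6105}{-68 + 183 - \frac{295}{16}} = \frac{6105}{\frac{1545}{16}} = 6105 \cdot \frac{16}{1545} = \frac{6512}{103}$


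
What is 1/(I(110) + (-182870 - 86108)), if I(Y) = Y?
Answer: -1/268868 ≈ -3.7193e-6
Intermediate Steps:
1/(I(110) + (-182870 - 86108)) = 1/(110 + (-182870 - 86108)) = 1/(110 - 268978) = 1/(-268868) = -1/268868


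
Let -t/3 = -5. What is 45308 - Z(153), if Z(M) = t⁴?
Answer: -5317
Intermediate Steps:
t = 15 (t = -3*(-5) = 15)
Z(M) = 50625 (Z(M) = 15⁴ = 50625)
45308 - Z(153) = 45308 - 1*50625 = 45308 - 50625 = -5317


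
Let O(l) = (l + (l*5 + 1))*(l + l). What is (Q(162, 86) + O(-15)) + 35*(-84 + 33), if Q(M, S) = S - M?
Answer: 809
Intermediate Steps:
O(l) = 2*l*(1 + 6*l) (O(l) = (l + (5*l + 1))*(2*l) = (l + (1 + 5*l))*(2*l) = (1 + 6*l)*(2*l) = 2*l*(1 + 6*l))
(Q(162, 86) + O(-15)) + 35*(-84 + 33) = ((86 - 1*162) + 2*(-15)*(1 + 6*(-15))) + 35*(-84 + 33) = ((86 - 162) + 2*(-15)*(1 - 90)) + 35*(-51) = (-76 + 2*(-15)*(-89)) - 1785 = (-76 + 2670) - 1785 = 2594 - 1785 = 809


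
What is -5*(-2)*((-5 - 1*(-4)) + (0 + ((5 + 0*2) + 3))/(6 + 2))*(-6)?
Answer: 0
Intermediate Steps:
-5*(-2)*((-5 - 1*(-4)) + (0 + ((5 + 0*2) + 3))/(6 + 2))*(-6) = -(-10)*((-5 + 4) + (0 + ((5 + 0) + 3))/8)*(-6) = -(-10)*(-1 + (0 + (5 + 3))*(⅛))*(-6) = -(-10)*(-1 + (0 + 8)*(⅛))*(-6) = -(-10)*(-1 + 8*(⅛))*(-6) = -(-10)*(-1 + 1)*(-6) = -(-10)*0*(-6) = -(-10)*0 = -1*0 = 0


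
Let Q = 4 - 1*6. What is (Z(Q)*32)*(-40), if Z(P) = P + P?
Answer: 5120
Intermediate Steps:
Q = -2 (Q = 4 - 6 = -2)
Z(P) = 2*P
(Z(Q)*32)*(-40) = ((2*(-2))*32)*(-40) = -4*32*(-40) = -128*(-40) = 5120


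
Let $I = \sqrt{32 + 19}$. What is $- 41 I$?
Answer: $- 41 \sqrt{51} \approx -292.8$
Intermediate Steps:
$I = \sqrt{51} \approx 7.1414$
$- 41 I = - 41 \sqrt{51}$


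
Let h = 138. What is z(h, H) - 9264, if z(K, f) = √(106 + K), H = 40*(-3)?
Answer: -9264 + 2*√61 ≈ -9248.4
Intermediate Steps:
H = -120
z(h, H) - 9264 = √(106 + 138) - 9264 = √244 - 9264 = 2*√61 - 9264 = -9264 + 2*√61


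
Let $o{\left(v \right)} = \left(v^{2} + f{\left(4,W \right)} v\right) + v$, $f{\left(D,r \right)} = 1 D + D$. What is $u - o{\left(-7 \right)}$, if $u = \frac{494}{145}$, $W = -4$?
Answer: $\frac{2524}{145} \approx 17.407$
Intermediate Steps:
$f{\left(D,r \right)} = 2 D$ ($f{\left(D,r \right)} = D + D = 2 D$)
$o{\left(v \right)} = v^{2} + 9 v$ ($o{\left(v \right)} = \left(v^{2} + 2 \cdot 4 v\right) + v = \left(v^{2} + 8 v\right) + v = v^{2} + 9 v$)
$u = \frac{494}{145}$ ($u = 494 \cdot \frac{1}{145} = \frac{494}{145} \approx 3.4069$)
$u - o{\left(-7 \right)} = \frac{494}{145} - - 7 \left(9 - 7\right) = \frac{494}{145} - \left(-7\right) 2 = \frac{494}{145} - -14 = \frac{494}{145} + 14 = \frac{2524}{145}$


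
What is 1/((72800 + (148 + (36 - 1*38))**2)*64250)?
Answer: 1/6046953000 ≈ 1.6537e-10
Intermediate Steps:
1/((72800 + (148 + (36 - 1*38))**2)*64250) = (1/64250)/(72800 + (148 + (36 - 38))**2) = (1/64250)/(72800 + (148 - 2)**2) = (1/64250)/(72800 + 146**2) = (1/64250)/(72800 + 21316) = (1/64250)/94116 = (1/94116)*(1/64250) = 1/6046953000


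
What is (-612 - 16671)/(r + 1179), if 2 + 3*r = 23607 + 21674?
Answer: -5761/5424 ≈ -1.0621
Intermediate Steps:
r = 15093 (r = -⅔ + (23607 + 21674)/3 = -⅔ + (⅓)*45281 = -⅔ + 45281/3 = 15093)
(-612 - 16671)/(r + 1179) = (-612 - 16671)/(15093 + 1179) = -17283/16272 = -17283*1/16272 = -5761/5424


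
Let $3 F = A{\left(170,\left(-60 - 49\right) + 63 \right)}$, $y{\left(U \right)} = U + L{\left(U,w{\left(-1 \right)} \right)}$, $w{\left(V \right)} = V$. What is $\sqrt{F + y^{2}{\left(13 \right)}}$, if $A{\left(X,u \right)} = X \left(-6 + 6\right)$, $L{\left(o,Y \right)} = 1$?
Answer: $14$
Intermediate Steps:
$y{\left(U \right)} = 1 + U$ ($y{\left(U \right)} = U + 1 = 1 + U$)
$A{\left(X,u \right)} = 0$ ($A{\left(X,u \right)} = X 0 = 0$)
$F = 0$ ($F = \frac{1}{3} \cdot 0 = 0$)
$\sqrt{F + y^{2}{\left(13 \right)}} = \sqrt{0 + \left(1 + 13\right)^{2}} = \sqrt{0 + 14^{2}} = \sqrt{0 + 196} = \sqrt{196} = 14$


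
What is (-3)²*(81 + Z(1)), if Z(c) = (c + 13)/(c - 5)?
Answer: 1395/2 ≈ 697.50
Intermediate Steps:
Z(c) = (13 + c)/(-5 + c)
(-3)²*(81 + Z(1)) = (-3)²*(81 + (13 + 1)/(-5 + 1)) = 9*(81 + 14/(-4)) = 9*(81 - ¼*14) = 9*(81 - 7/2) = 9*(155/2) = 1395/2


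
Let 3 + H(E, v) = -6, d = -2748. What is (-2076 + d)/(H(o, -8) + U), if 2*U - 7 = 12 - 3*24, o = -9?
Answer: 9648/71 ≈ 135.89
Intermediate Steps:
H(E, v) = -9 (H(E, v) = -3 - 6 = -9)
U = -53/2 (U = 7/2 + (12 - 3*24)/2 = 7/2 + (12 - 72)/2 = 7/2 + (½)*(-60) = 7/2 - 30 = -53/2 ≈ -26.500)
(-2076 + d)/(H(o, -8) + U) = (-2076 - 2748)/(-9 - 53/2) = -4824/(-71/2) = -4824*(-2/71) = 9648/71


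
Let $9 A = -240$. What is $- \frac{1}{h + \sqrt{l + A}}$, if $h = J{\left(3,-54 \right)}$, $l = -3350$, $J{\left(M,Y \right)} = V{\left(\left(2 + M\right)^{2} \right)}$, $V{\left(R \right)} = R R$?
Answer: $- \frac{375}{236401} + \frac{i \sqrt{30390}}{1182005} \approx -0.0015863 + 0.00014748 i$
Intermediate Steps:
$V{\left(R \right)} = R^{2}$
$J{\left(M,Y \right)} = \left(2 + M\right)^{4}$ ($J{\left(M,Y \right)} = \left(\left(2 + M\right)^{2}\right)^{2} = \left(2 + M\right)^{4}$)
$A = - \frac{80}{3}$ ($A = \frac{1}{9} \left(-240\right) = - \frac{80}{3} \approx -26.667$)
$h = 625$ ($h = \left(2 + 3\right)^{4} = 5^{4} = 625$)
$- \frac{1}{h + \sqrt{l + A}} = - \frac{1}{625 + \sqrt{-3350 - \frac{80}{3}}} = - \frac{1}{625 + \sqrt{- \frac{10130}{3}}} = - \frac{1}{625 + \frac{i \sqrt{30390}}{3}}$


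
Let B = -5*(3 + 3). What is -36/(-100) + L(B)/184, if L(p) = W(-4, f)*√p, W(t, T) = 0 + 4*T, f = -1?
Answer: 9/25 - I*√30/46 ≈ 0.36 - 0.11907*I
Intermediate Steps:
B = -30 (B = -5*6 = -30)
W(t, T) = 4*T
L(p) = -4*√p (L(p) = (4*(-1))*√p = -4*√p)
-36/(-100) + L(B)/184 = -36/(-100) - 4*I*√30/184 = -36*(-1/100) - 4*I*√30*(1/184) = 9/25 - 4*I*√30*(1/184) = 9/25 - I*√30/46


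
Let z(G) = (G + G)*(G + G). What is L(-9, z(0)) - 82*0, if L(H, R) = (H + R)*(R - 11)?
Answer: 99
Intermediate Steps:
z(G) = 4*G² (z(G) = (2*G)*(2*G) = 4*G²)
L(H, R) = (-11 + R)*(H + R) (L(H, R) = (H + R)*(-11 + R) = (-11 + R)*(H + R))
L(-9, z(0)) - 82*0 = ((4*0²)² - 11*(-9) - 44*0² - 36*0²) - 82*0 = ((4*0)² + 99 - 44*0 - 36*0) + 0 = (0² + 99 - 11*0 - 9*0) + 0 = (0 + 99 + 0 + 0) + 0 = 99 + 0 = 99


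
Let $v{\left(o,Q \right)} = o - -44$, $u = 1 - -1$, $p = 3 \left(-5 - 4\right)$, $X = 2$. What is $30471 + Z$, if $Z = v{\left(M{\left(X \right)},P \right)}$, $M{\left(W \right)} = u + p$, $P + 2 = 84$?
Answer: $30490$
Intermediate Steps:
$P = 82$ ($P = -2 + 84 = 82$)
$p = -27$ ($p = 3 \left(-9\right) = -27$)
$u = 2$ ($u = 1 + 1 = 2$)
$M{\left(W \right)} = -25$ ($M{\left(W \right)} = 2 - 27 = -25$)
$v{\left(o,Q \right)} = 44 + o$ ($v{\left(o,Q \right)} = o + 44 = 44 + o$)
$Z = 19$ ($Z = 44 - 25 = 19$)
$30471 + Z = 30471 + 19 = 30490$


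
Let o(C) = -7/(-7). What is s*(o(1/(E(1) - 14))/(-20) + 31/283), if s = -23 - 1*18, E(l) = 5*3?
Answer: -13817/5660 ≈ -2.4412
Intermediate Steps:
E(l) = 15
o(C) = 1 (o(C) = -7*(-⅐) = 1)
s = -41 (s = -23 - 18 = -41)
s*(o(1/(E(1) - 14))/(-20) + 31/283) = -41*(1/(-20) + 31/283) = -41*(1*(-1/20) + 31*(1/283)) = -41*(-1/20 + 31/283) = -41*337/5660 = -13817/5660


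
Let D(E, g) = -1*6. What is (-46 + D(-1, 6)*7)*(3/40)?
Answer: -33/5 ≈ -6.6000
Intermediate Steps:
D(E, g) = -6
(-46 + D(-1, 6)*7)*(3/40) = (-46 - 6*7)*(3/40) = (-46 - 42)*(3*(1/40)) = -88*3/40 = -33/5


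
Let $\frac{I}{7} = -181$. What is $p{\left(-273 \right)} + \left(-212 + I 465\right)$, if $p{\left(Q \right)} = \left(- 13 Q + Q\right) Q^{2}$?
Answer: $243567637$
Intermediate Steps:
$I = -1267$ ($I = 7 \left(-181\right) = -1267$)
$p{\left(Q \right)} = - 12 Q^{3}$ ($p{\left(Q \right)} = - 12 Q Q^{2} = - 12 Q^{3}$)
$p{\left(-273 \right)} + \left(-212 + I 465\right) = - 12 \left(-273\right)^{3} - 589367 = \left(-12\right) \left(-20346417\right) - 589367 = 244157004 - 589367 = 243567637$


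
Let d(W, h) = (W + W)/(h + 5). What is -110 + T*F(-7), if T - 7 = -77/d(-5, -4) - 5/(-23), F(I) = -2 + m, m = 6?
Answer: -5788/115 ≈ -50.330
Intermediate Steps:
d(W, h) = 2*W/(5 + h) (d(W, h) = (2*W)/(5 + h) = 2*W/(5 + h))
F(I) = 4 (F(I) = -2 + 6 = 4)
T = 3431/230 (T = 7 + (-77/(2*(-5)/(5 - 4)) - 5/(-23)) = 7 + (-77/(2*(-5)/1) - 5*(-1/23)) = 7 + (-77/(2*(-5)*1) + 5/23) = 7 + (-77/(-10) + 5/23) = 7 + (-77*(-1/10) + 5/23) = 7 + (77/10 + 5/23) = 7 + 1821/230 = 3431/230 ≈ 14.917)
-110 + T*F(-7) = -110 + (3431/230)*4 = -110 + 6862/115 = -5788/115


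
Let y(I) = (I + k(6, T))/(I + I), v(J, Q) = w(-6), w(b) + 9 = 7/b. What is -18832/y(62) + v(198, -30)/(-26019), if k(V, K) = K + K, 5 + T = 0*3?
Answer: -91138103495/2029482 ≈ -44907.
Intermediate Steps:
w(b) = -9 + 7/b
T = -5 (T = -5 + 0*3 = -5 + 0 = -5)
k(V, K) = 2*K
v(J, Q) = -61/6 (v(J, Q) = -9 + 7/(-6) = -9 + 7*(-⅙) = -9 - 7/6 = -61/6)
y(I) = (-10 + I)/(2*I) (y(I) = (I + 2*(-5))/(I + I) = (I - 10)/((2*I)) = (-10 + I)*(1/(2*I)) = (-10 + I)/(2*I))
-18832/y(62) + v(198, -30)/(-26019) = -18832*124/(-10 + 62) - 61/6/(-26019) = -18832/((½)*(1/62)*52) - 61/6*(-1/26019) = -18832/13/31 + 61/156114 = -18832*31/13 + 61/156114 = -583792/13 + 61/156114 = -91138103495/2029482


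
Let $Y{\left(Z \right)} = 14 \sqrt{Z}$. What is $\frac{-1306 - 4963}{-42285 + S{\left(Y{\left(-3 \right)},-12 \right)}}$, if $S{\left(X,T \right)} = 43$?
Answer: $\frac{6269}{42242} \approx 0.14841$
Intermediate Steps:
$\frac{-1306 - 4963}{-42285 + S{\left(Y{\left(-3 \right)},-12 \right)}} = \frac{-1306 - 4963}{-42285 + 43} = - \frac{6269}{-42242} = \left(-6269\right) \left(- \frac{1}{42242}\right) = \frac{6269}{42242}$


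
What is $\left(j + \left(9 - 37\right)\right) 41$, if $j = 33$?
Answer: $205$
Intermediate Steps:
$\left(j + \left(9 - 37\right)\right) 41 = \left(33 + \left(9 - 37\right)\right) 41 = \left(33 - 28\right) 41 = 5 \cdot 41 = 205$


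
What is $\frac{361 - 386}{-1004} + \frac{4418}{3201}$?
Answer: $\frac{4515697}{3213804} \approx 1.4051$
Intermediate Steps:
$\frac{361 - 386}{-1004} + \frac{4418}{3201} = \left(-25\right) \left(- \frac{1}{1004}\right) + 4418 \cdot \frac{1}{3201} = \frac{25}{1004} + \frac{4418}{3201} = \frac{4515697}{3213804}$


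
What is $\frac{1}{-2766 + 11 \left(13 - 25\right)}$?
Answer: $- \frac{1}{2898} \approx -0.00034507$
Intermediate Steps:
$\frac{1}{-2766 + 11 \left(13 - 25\right)} = \frac{1}{-2766 + 11 \left(-12\right)} = \frac{1}{-2766 - 132} = \frac{1}{-2898} = - \frac{1}{2898}$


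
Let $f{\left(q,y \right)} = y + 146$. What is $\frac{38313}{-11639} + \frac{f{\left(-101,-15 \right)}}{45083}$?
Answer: $- \frac{1725740270}{524721037} \approx -3.2889$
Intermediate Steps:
$f{\left(q,y \right)} = 146 + y$
$\frac{38313}{-11639} + \frac{f{\left(-101,-15 \right)}}{45083} = \frac{38313}{-11639} + \frac{146 - 15}{45083} = 38313 \left(- \frac{1}{11639}\right) + 131 \cdot \frac{1}{45083} = - \frac{38313}{11639} + \frac{131}{45083} = - \frac{1725740270}{524721037}$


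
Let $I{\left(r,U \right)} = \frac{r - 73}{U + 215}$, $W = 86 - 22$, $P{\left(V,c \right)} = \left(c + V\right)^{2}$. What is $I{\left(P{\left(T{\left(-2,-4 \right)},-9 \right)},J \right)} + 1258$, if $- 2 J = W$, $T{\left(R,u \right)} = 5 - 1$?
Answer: $\frac{76722}{61} \approx 1257.7$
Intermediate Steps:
$T{\left(R,u \right)} = 4$
$P{\left(V,c \right)} = \left(V + c\right)^{2}$
$W = 64$ ($W = 86 - 22 = 64$)
$J = -32$ ($J = \left(- \frac{1}{2}\right) 64 = -32$)
$I{\left(r,U \right)} = \frac{-73 + r}{215 + U}$
$I{\left(P{\left(T{\left(-2,-4 \right)},-9 \right)},J \right)} + 1258 = \frac{-73 + \left(4 - 9\right)^{2}}{215 - 32} + 1258 = \frac{-73 + \left(-5\right)^{2}}{183} + 1258 = \frac{-73 + 25}{183} + 1258 = \frac{1}{183} \left(-48\right) + 1258 = - \frac{16}{61} + 1258 = \frac{76722}{61}$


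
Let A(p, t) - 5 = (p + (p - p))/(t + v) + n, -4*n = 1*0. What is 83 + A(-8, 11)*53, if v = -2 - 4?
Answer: 1316/5 ≈ 263.20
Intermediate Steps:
v = -6
n = 0 (n = -0/4 = -¼*0 = 0)
A(p, t) = 5 + p/(-6 + t) (A(p, t) = 5 + ((p + (p - p))/(t - 6) + 0) = 5 + ((p + 0)/(-6 + t) + 0) = 5 + (p/(-6 + t) + 0) = 5 + p/(-6 + t))
83 + A(-8, 11)*53 = 83 + ((-30 - 8 + 5*11)/(-6 + 11))*53 = 83 + ((-30 - 8 + 55)/5)*53 = 83 + ((⅕)*17)*53 = 83 + (17/5)*53 = 83 + 901/5 = 1316/5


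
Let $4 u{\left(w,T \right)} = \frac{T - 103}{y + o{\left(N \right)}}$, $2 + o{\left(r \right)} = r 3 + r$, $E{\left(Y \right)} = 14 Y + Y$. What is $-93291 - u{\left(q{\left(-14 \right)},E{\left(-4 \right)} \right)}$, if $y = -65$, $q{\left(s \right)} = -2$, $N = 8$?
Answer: $- \frac{13060903}{140} \approx -93292.0$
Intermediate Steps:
$E{\left(Y \right)} = 15 Y$
$o{\left(r \right)} = -2 + 4 r$ ($o{\left(r \right)} = -2 + \left(r 3 + r\right) = -2 + \left(3 r + r\right) = -2 + 4 r$)
$u{\left(w,T \right)} = \frac{103}{140} - \frac{T}{140}$ ($u{\left(w,T \right)} = \frac{\left(T - 103\right) \frac{1}{-65 + \left(-2 + 4 \cdot 8\right)}}{4} = \frac{\left(-103 + T\right) \frac{1}{-65 + \left(-2 + 32\right)}}{4} = \frac{\left(-103 + T\right) \frac{1}{-65 + 30}}{4} = \frac{\left(-103 + T\right) \frac{1}{-35}}{4} = \frac{\left(-103 + T\right) \left(- \frac{1}{35}\right)}{4} = \frac{\frac{103}{35} - \frac{T}{35}}{4} = \frac{103}{140} - \frac{T}{140}$)
$-93291 - u{\left(q{\left(-14 \right)},E{\left(-4 \right)} \right)} = -93291 - \left(\frac{103}{140} - \frac{15 \left(-4\right)}{140}\right) = -93291 - \left(\frac{103}{140} - - \frac{3}{7}\right) = -93291 - \left(\frac{103}{140} + \frac{3}{7}\right) = -93291 - \frac{163}{140} = - \frac{13060903}{140}$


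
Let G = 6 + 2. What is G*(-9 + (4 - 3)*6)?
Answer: -24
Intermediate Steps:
G = 8
G*(-9 + (4 - 3)*6) = 8*(-9 + (4 - 3)*6) = 8*(-9 + 1*6) = 8*(-9 + 6) = 8*(-3) = -24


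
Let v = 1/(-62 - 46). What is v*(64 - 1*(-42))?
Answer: -53/54 ≈ -0.98148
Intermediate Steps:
v = -1/108 (v = 1/(-108) = -1/108 ≈ -0.0092593)
v*(64 - 1*(-42)) = -(64 - 1*(-42))/108 = -(64 + 42)/108 = -1/108*106 = -53/54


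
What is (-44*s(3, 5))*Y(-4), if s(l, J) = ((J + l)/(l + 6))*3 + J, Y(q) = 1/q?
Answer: 253/3 ≈ 84.333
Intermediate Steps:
s(l, J) = J + 3*(J + l)/(6 + l) (s(l, J) = ((J + l)/(6 + l))*3 + J = 3*(J + l)/(6 + l) + J = J + 3*(J + l)/(6 + l))
(-44*s(3, 5))*Y(-4) = -44*(3*3 + 9*5 + 5*3)/(6 + 3)/(-4) = -44*(9 + 45 + 15)/9*(-1/4) = -44*69/9*(-1/4) = -44*23/3*(-1/4) = -1012/3*(-1/4) = 253/3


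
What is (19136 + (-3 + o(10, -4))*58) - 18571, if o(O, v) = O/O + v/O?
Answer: 2129/5 ≈ 425.80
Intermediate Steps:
o(O, v) = 1 + v/O
(19136 + (-3 + o(10, -4))*58) - 18571 = (19136 + (-3 + (10 - 4)/10)*58) - 18571 = (19136 + (-3 + (⅒)*6)*58) - 18571 = (19136 + (-3 + ⅗)*58) - 18571 = (19136 - 12/5*58) - 18571 = (19136 - 696/5) - 18571 = 94984/5 - 18571 = 2129/5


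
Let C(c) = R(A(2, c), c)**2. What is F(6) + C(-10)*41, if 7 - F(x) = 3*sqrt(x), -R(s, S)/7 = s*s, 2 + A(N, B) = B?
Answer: 41658631 - 3*sqrt(6) ≈ 4.1659e+7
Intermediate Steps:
A(N, B) = -2 + B
R(s, S) = -7*s**2 (R(s, S) = -7*s*s = -7*s**2)
F(x) = 7 - 3*sqrt(x)
C(c) = 49*(-2 + c)**4 (C(c) = (-7*(-2 + c)**2)**2 = 49*(-2 + c)**4)
F(6) + C(-10)*41 = (7 - 3*sqrt(6)) + (49*(-2 - 10)**4)*41 = (7 - 3*sqrt(6)) + (49*(-12)**4)*41 = (7 - 3*sqrt(6)) + (49*20736)*41 = (7 - 3*sqrt(6)) + 1016064*41 = (7 - 3*sqrt(6)) + 41658624 = 41658631 - 3*sqrt(6)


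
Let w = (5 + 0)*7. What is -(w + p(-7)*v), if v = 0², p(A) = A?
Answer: -35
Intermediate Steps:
v = 0
w = 35 (w = 5*7 = 35)
-(w + p(-7)*v) = -(35 - 7*0) = -(35 + 0) = -1*35 = -35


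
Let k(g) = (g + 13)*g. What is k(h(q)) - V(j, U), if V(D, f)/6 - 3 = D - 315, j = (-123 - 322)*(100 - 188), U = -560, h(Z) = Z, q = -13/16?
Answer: -59673063/256 ≈ -2.3310e+5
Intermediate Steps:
q = -13/16 (q = -13*1/16 = -13/16 ≈ -0.81250)
k(g) = g*(13 + g) (k(g) = (13 + g)*g = g*(13 + g))
j = 39160 (j = -445*(-88) = 39160)
V(D, f) = -1872 + 6*D (V(D, f) = 18 + 6*(D - 315) = 18 + 6*(-315 + D) = 18 + (-1890 + 6*D) = -1872 + 6*D)
k(h(q)) - V(j, U) = -13*(13 - 13/16)/16 - (-1872 + 6*39160) = -13/16*195/16 - (-1872 + 234960) = -2535/256 - 1*233088 = -2535/256 - 233088 = -59673063/256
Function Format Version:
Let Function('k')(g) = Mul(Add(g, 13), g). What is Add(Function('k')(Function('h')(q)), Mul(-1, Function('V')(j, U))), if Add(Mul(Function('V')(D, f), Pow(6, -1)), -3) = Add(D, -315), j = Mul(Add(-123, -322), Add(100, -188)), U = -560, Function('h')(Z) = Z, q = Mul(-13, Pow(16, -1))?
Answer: Rational(-59673063, 256) ≈ -2.3310e+5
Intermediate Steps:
q = Rational(-13, 16) (q = Mul(-13, Rational(1, 16)) = Rational(-13, 16) ≈ -0.81250)
Function('k')(g) = Mul(g, Add(13, g)) (Function('k')(g) = Mul(Add(13, g), g) = Mul(g, Add(13, g)))
j = 39160 (j = Mul(-445, -88) = 39160)
Function('V')(D, f) = Add(-1872, Mul(6, D)) (Function('V')(D, f) = Add(18, Mul(6, Add(D, -315))) = Add(18, Mul(6, Add(-315, D))) = Add(18, Add(-1890, Mul(6, D))) = Add(-1872, Mul(6, D)))
Add(Function('k')(Function('h')(q)), Mul(-1, Function('V')(j, U))) = Add(Mul(Rational(-13, 16), Add(13, Rational(-13, 16))), Mul(-1, Add(-1872, Mul(6, 39160)))) = Add(Mul(Rational(-13, 16), Rational(195, 16)), Mul(-1, Add(-1872, 234960))) = Add(Rational(-2535, 256), Mul(-1, 233088)) = Add(Rational(-2535, 256), -233088) = Rational(-59673063, 256)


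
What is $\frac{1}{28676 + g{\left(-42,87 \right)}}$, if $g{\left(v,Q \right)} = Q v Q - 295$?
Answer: $- \frac{1}{289517} \approx -3.454 \cdot 10^{-6}$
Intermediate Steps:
$g{\left(v,Q \right)} = -295 + v Q^{2}$ ($g{\left(v,Q \right)} = v Q^{2} - 295 = -295 + v Q^{2}$)
$\frac{1}{28676 + g{\left(-42,87 \right)}} = \frac{1}{28676 - \left(295 + 42 \cdot 87^{2}\right)} = \frac{1}{28676 - 318193} = \frac{1}{-289517} = - \frac{1}{289517}$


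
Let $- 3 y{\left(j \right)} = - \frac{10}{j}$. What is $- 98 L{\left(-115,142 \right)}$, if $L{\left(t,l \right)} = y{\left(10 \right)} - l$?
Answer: $\frac{41650}{3} \approx 13883.0$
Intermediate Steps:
$y{\left(j \right)} = \frac{10}{3 j}$ ($y{\left(j \right)} = - \frac{\left(-10\right) \frac{1}{j}}{3} = \frac{10}{3 j}$)
$L{\left(t,l \right)} = \frac{1}{3} - l$ ($L{\left(t,l \right)} = \frac{10}{3 \cdot 10} - l = \frac{10}{3} \cdot \frac{1}{10} - l = \frac{1}{3} - l$)
$- 98 L{\left(-115,142 \right)} = - 98 \left(\frac{1}{3} - 142\right) = \left(-98\right) \left(- \frac{425}{3}\right) = \frac{41650}{3}$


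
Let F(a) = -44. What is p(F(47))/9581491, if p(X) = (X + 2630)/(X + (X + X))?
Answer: -431/210792802 ≈ -2.0447e-6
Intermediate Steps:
p(X) = (2630 + X)/(3*X) (p(X) = (2630 + X)/(X + 2*X) = (2630 + X)/((3*X)) = (2630 + X)*(1/(3*X)) = (2630 + X)/(3*X))
p(F(47))/9581491 = ((1/3)*(2630 - 44)/(-44))/9581491 = ((1/3)*(-1/44)*2586)*(1/9581491) = -431/22*1/9581491 = -431/210792802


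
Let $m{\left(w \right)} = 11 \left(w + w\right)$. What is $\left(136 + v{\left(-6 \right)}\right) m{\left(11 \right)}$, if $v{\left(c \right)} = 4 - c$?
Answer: $35332$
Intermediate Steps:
$m{\left(w \right)} = 22 w$ ($m{\left(w \right)} = 11 \cdot 2 w = 22 w$)
$\left(136 + v{\left(-6 \right)}\right) m{\left(11 \right)} = \left(136 + \left(4 - -6\right)\right) 22 \cdot 11 = \left(136 + \left(4 + 6\right)\right) 242 = \left(136 + 10\right) 242 = 146 \cdot 242 = 35332$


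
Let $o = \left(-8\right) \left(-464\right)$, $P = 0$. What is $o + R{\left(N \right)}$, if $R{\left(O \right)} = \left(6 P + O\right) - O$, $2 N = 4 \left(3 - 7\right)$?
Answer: $3712$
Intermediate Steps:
$o = 3712$
$N = -8$ ($N = \frac{4 \left(3 - 7\right)}{2} = \frac{4 \left(-4\right)}{2} = \frac{1}{2} \left(-16\right) = -8$)
$R{\left(O \right)} = 0$ ($R{\left(O \right)} = \left(6 \cdot 0 + O\right) - O = \left(0 + O\right) - O = O - O = 0$)
$o + R{\left(N \right)} = 3712 + 0 = 3712$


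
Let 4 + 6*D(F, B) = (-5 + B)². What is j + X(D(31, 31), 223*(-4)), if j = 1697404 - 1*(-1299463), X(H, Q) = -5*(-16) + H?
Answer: 2997059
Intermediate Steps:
D(F, B) = -⅔ + (-5 + B)²/6
X(H, Q) = 80 + H
j = 2996867 (j = 1697404 + 1299463 = 2996867)
j + X(D(31, 31), 223*(-4)) = 2996867 + (80 + (-⅔ + (-5 + 31)²/6)) = 2996867 + (80 + (-⅔ + (⅙)*26²)) = 2996867 + (80 + (-⅔ + (⅙)*676)) = 2996867 + (80 + (-⅔ + 338/3)) = 2996867 + (80 + 112) = 2996867 + 192 = 2997059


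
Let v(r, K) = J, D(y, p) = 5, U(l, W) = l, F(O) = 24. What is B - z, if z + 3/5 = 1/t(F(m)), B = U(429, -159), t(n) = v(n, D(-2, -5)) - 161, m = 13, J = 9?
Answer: 326501/760 ≈ 429.61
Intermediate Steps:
v(r, K) = 9
t(n) = -152 (t(n) = 9 - 161 = -152)
B = 429
z = -461/760 (z = -⅗ + 1/(-152) = -⅗ - 1/152 = -461/760 ≈ -0.60658)
B - z = 429 - 1*(-461/760) = 429 + 461/760 = 326501/760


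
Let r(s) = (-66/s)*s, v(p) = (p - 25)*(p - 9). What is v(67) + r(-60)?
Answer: 2370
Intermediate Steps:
v(p) = (-25 + p)*(-9 + p)
r(s) = -66
v(67) + r(-60) = (225 + 67**2 - 34*67) - 66 = (225 + 4489 - 2278) - 66 = 2436 - 66 = 2370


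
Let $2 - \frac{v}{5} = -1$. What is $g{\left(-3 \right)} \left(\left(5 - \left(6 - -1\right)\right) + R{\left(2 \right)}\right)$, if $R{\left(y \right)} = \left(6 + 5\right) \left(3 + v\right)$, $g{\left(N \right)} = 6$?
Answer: $1176$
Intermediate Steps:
$v = 15$ ($v = 10 - -5 = 10 + 5 = 15$)
$R{\left(y \right)} = 198$ ($R{\left(y \right)} = \left(6 + 5\right) \left(3 + 15\right) = 11 \cdot 18 = 198$)
$g{\left(-3 \right)} \left(\left(5 - \left(6 - -1\right)\right) + R{\left(2 \right)}\right) = 6 \left(\left(5 - \left(6 - -1\right)\right) + 198\right) = 6 \left(\left(5 - \left(6 + 1\right)\right) + 198\right) = 6 \left(\left(5 - 7\right) + 198\right) = 6 \left(-2 + 198\right) = 6 \cdot 196 = 1176$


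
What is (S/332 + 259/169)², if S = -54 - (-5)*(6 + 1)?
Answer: 6852031729/3148107664 ≈ 2.1766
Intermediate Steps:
S = -19 (S = -54 - (-5)*7 = -54 - 1*(-35) = -54 + 35 = -19)
(S/332 + 259/169)² = (-19/332 + 259/169)² = (82777/56108)² = 6852031729/3148107664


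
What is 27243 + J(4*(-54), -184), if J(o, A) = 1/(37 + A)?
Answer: 4004720/147 ≈ 27243.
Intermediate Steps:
27243 + J(4*(-54), -184) = 27243 + 1/(37 - 184) = 27243 + 1/(-147) = 27243 - 1/147 = 4004720/147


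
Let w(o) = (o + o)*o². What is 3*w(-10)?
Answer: -6000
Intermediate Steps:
w(o) = 2*o³ (w(o) = (2*o)*o² = 2*o³)
3*w(-10) = 3*(2*(-10)³) = 3*(2*(-1000)) = 3*(-2000) = -6000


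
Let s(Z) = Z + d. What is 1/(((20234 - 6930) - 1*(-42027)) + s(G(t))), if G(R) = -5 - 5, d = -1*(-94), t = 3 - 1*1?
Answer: 1/55415 ≈ 1.8046e-5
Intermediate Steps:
t = 2 (t = 3 - 1 = 2)
d = 94
G(R) = -10
s(Z) = 94 + Z (s(Z) = Z + 94 = 94 + Z)
1/(((20234 - 6930) - 1*(-42027)) + s(G(t))) = 1/(((20234 - 6930) - 1*(-42027)) + (94 - 10)) = 1/((13304 + 42027) + 84) = 1/(55331 + 84) = 1/55415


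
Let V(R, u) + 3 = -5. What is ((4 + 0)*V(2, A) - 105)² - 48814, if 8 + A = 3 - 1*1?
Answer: -30045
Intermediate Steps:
A = -6 (A = -8 + (3 - 1*1) = -8 + (3 - 1) = -8 + 2 = -6)
V(R, u) = -8 (V(R, u) = -3 - 5 = -8)
((4 + 0)*V(2, A) - 105)² - 48814 = ((4 + 0)*(-8) - 105)² - 48814 = (4*(-8) - 105)² - 48814 = (-32 - 105)² - 48814 = (-137)² - 48814 = 18769 - 48814 = -30045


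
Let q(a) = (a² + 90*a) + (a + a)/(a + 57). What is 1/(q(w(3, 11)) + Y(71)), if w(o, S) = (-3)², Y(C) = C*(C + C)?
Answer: 11/120706 ≈ 9.1130e-5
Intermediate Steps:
Y(C) = 2*C² (Y(C) = C*(2*C) = 2*C²)
w(o, S) = 9
q(a) = a² + 90*a + 2*a/(57 + a) (q(a) = (a² + 90*a) + (2*a)/(57 + a) = (a² + 90*a) + 2*a/(57 + a) = a² + 90*a + 2*a/(57 + a))
1/(q(w(3, 11)) + Y(71)) = 1/(9*(5132 + 9² + 147*9)/(57 + 9) + 2*71²) = 1/(9*(5132 + 81 + 1323)/66 + 2*5041) = 1/(9*(1/66)*6536 + 10082) = 1/(9804/11 + 10082) = 1/(120706/11) = 11/120706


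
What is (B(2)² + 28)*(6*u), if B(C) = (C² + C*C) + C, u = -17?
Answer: -13056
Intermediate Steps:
B(C) = C + 2*C² (B(C) = (C² + C²) + C = 2*C² + C = C + 2*C²)
(B(2)² + 28)*(6*u) = ((2*(1 + 2*2))² + 28)*(6*(-17)) = ((2*(1 + 4))² + 28)*(-102) = ((2*5)² + 28)*(-102) = (10² + 28)*(-102) = (100 + 28)*(-102) = 128*(-102) = -13056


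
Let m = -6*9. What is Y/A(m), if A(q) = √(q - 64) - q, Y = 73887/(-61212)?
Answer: -664983/30952868 + 24629*I*√118/61905736 ≈ -0.021484 + 0.0043217*I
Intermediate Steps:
Y = -24629/20404 (Y = 73887*(-1/61212) = -24629/20404 ≈ -1.2071)
m = -54
A(q) = √(-64 + q) - q
Y/A(m) = -24629/(20404*(√(-64 - 54) - 1*(-54))) = -24629/(20404*(√(-118) + 54)) = -24629/(20404*(I*√118 + 54)) = -24629/(20404*(54 + I*√118))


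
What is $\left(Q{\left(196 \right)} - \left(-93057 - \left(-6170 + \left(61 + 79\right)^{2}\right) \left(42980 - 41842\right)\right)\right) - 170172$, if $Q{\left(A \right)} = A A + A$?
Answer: $15244837$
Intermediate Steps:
$Q{\left(A \right)} = A + A^{2}$ ($Q{\left(A \right)} = A^{2} + A = A + A^{2}$)
$\left(Q{\left(196 \right)} - \left(-93057 - \left(-6170 + \left(61 + 79\right)^{2}\right) \left(42980 - 41842\right)\right)\right) - 170172 = \left(196 \left(1 + 196\right) - \left(-93057 - \left(-6170 + \left(61 + 79\right)^{2}\right) \left(42980 - 41842\right)\right)\right) - 170172 = \left(196 \cdot 197 + \left(\left(-6170 + 140^{2}\right) 1138 + 93057\right)\right) - 170172 = \left(38612 + \left(\left(-6170 + 19600\right) 1138 + 93057\right)\right) - 170172 = \left(38612 + \left(13430 \cdot 1138 + 93057\right)\right) - 170172 = \left(38612 + \left(15283340 + 93057\right)\right) - 170172 = \left(38612 + 15376397\right) - 170172 = 15415009 - 170172 = 15244837$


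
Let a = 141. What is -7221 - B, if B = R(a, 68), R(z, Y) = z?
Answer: -7362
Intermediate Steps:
B = 141
-7221 - B = -7221 - 1*141 = -7221 - 141 = -7362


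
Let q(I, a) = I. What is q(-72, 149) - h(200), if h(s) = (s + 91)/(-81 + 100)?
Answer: -1659/19 ≈ -87.316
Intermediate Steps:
h(s) = 91/19 + s/19 (h(s) = (91 + s)/19 = (91 + s)*(1/19) = 91/19 + s/19)
q(-72, 149) - h(200) = -72 - (91/19 + (1/19)*200) = -72 - (91/19 + 200/19) = -72 - 1*291/19 = -72 - 291/19 = -1659/19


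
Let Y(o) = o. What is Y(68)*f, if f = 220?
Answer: 14960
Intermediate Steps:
Y(68)*f = 68*220 = 14960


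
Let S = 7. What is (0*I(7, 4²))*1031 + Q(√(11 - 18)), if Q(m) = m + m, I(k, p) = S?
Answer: 2*I*√7 ≈ 5.2915*I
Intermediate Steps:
I(k, p) = 7
Q(m) = 2*m
(0*I(7, 4²))*1031 + Q(√(11 - 18)) = (0*7)*1031 + 2*√(11 - 18) = 0*1031 + 2*√(-7) = 0 + 2*(I*√7) = 0 + 2*I*√7 = 2*I*√7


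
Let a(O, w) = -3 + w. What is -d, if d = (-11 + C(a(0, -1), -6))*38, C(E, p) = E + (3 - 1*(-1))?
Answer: 418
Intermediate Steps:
C(E, p) = 4 + E (C(E, p) = E + (3 + 1) = E + 4 = 4 + E)
d = -418 (d = (-11 + (4 + (-3 - 1)))*38 = (-11 + (4 - 4))*38 = (-11 + 0)*38 = -11*38 = -418)
-d = -1*(-418) = 418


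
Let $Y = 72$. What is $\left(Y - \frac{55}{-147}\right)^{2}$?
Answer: $\frac{113188321}{21609} \approx 5238.0$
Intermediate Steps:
$\left(Y - \frac{55}{-147}\right)^{2} = \left(72 - \frac{55}{-147}\right)^{2} = \left(72 - - \frac{55}{147}\right)^{2} = \left(72 + \frac{55}{147}\right)^{2} = \left(\frac{10639}{147}\right)^{2} = \frac{113188321}{21609}$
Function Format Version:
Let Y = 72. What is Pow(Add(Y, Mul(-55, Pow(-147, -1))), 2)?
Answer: Rational(113188321, 21609) ≈ 5238.0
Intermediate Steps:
Pow(Add(Y, Mul(-55, Pow(-147, -1))), 2) = Pow(Add(72, Mul(-55, Pow(-147, -1))), 2) = Pow(Add(72, Mul(-55, Rational(-1, 147))), 2) = Pow(Add(72, Rational(55, 147)), 2) = Pow(Rational(10639, 147), 2) = Rational(113188321, 21609)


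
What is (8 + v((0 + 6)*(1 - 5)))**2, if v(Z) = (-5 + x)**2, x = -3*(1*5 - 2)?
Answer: 41616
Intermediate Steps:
x = -9 (x = -3*(5 - 2) = -3*3 = -9)
v(Z) = 196 (v(Z) = (-5 - 9)**2 = (-14)**2 = 196)
(8 + v((0 + 6)*(1 - 5)))**2 = (8 + 196)**2 = 204**2 = 41616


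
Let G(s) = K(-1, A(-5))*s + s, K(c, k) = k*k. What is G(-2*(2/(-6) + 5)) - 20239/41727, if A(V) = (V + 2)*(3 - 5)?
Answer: -14429963/41727 ≈ -345.82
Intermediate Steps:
A(V) = -4 - 2*V (A(V) = (2 + V)*(-2) = -4 - 2*V)
K(c, k) = k²
G(s) = 37*s (G(s) = (-4 - 2*(-5))²*s + s = (-4 + 10)²*s + s = 6²*s + s = 36*s + s = 37*s)
G(-2*(2/(-6) + 5)) - 20239/41727 = 37*(-2*(2/(-6) + 5)) - 20239/41727 = 37*(-2*(2*(-⅙) + 5)) - 20239/41727 = 37*(-2*(-⅓ + 5)) - 1*20239/41727 = 37*(-2*14/3) - 20239/41727 = 37*(-28/3) - 20239/41727 = -1036/3 - 20239/41727 = -14429963/41727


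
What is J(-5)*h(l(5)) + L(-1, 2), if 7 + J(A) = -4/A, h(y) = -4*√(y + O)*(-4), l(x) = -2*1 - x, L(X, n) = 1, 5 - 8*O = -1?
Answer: 1 - 248*I ≈ 1.0 - 248.0*I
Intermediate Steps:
O = ¾ (O = 5/8 - ⅛*(-1) = 5/8 + ⅛ = ¾ ≈ 0.75000)
l(x) = -2 - x
h(y) = 16*√(¾ + y) (h(y) = -4*√(y + ¾)*(-4) = -4*√(¾ + y)*(-4) = 16*√(¾ + y))
J(A) = -7 - 4/A
J(-5)*h(l(5)) + L(-1, 2) = (-7 - 4/(-5))*(8*√(3 + 4*(-2 - 1*5))) + 1 = (-7 - 4*(-⅕))*(8*√(3 + 4*(-2 - 5))) + 1 = (-7 + ⅘)*(8*√(3 + 4*(-7))) + 1 = -248*√(3 - 28)/5 + 1 = -248*√(-25)/5 + 1 = -248*5*I/5 + 1 = -248*I + 1 = 1 - 248*I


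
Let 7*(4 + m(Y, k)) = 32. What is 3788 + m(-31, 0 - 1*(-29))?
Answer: 26520/7 ≈ 3788.6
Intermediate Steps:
m(Y, k) = 4/7 (m(Y, k) = -4 + (1/7)*32 = -4 + 32/7 = 4/7)
3788 + m(-31, 0 - 1*(-29)) = 3788 + 4/7 = 26520/7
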